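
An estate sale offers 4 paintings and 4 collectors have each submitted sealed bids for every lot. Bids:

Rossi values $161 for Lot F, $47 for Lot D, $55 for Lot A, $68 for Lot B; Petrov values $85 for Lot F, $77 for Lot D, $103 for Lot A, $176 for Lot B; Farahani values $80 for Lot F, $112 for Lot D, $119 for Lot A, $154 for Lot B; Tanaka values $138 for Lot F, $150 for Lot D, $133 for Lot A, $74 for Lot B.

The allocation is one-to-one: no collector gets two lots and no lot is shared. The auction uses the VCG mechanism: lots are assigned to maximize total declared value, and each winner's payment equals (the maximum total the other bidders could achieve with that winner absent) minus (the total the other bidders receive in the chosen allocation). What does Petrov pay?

Petrov pays $35.

Efficient allocation: Rossi→Lot F ($161), Petrov→Lot B ($176), Farahani→Lot A ($119), Tanaka→Lot D ($150); total welfare W = $606.
Petrov receives Lot B at value $176, so the others get W − 176 = $430.
Without Petrov: best allocation of the remaining 3 bidders over all 4 lots is Rossi→Lot F ($161), Farahani→Lot B ($154), Tanaka→Lot D ($150), total $465.
VCG payment = (others' best without Petrov) − (others' welfare with Petrov) = 465 − 430 = $35.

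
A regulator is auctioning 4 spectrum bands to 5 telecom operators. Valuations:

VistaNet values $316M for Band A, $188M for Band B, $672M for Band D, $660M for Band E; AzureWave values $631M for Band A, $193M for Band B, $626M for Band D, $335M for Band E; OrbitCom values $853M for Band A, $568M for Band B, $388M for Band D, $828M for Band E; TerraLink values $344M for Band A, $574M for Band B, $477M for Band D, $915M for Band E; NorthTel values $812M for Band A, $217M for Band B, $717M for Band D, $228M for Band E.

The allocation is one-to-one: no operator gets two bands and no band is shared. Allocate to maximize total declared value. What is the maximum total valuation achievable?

Max total: $2967M

Optimal: NorthTel→Band A ($812M), OrbitCom→Band B ($568M), VistaNet→Band D ($672M), TerraLink→Band E ($915M) — total 812+568+672+915 = $2967M.
Row-greedy (each operator in turn takes its best remaining band) gives $2705M, worse by 262.
Swapping TerraLink↔NorthTel (TerraLink→Band A $344M, NorthTel→Band E $228M) loses 1155.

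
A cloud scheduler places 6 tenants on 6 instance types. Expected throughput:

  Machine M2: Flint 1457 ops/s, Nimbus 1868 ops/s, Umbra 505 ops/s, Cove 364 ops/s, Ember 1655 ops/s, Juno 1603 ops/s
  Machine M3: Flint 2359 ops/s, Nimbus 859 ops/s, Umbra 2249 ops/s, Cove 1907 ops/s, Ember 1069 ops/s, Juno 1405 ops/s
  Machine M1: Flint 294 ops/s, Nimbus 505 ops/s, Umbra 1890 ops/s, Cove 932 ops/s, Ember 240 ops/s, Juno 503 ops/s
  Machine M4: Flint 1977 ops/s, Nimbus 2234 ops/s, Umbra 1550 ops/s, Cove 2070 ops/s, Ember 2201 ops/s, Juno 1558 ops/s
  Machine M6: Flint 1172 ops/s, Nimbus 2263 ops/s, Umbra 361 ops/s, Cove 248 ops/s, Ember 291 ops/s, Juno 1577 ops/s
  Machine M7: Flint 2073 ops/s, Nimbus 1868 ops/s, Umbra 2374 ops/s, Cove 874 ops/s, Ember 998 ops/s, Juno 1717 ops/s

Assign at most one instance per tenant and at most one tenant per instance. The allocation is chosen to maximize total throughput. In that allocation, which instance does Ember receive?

Treat this as an assignment problem: match each tenant to one instance.
Optimal: Flint→Machine M3 (2359 ops/s), Nimbus→Machine M6 (2263 ops/s), Umbra→Machine M1 (1890 ops/s), Cove→Machine M4 (2070 ops/s), Ember→Machine M2 (1655 ops/s), Juno→Machine M7 (1717 ops/s) — total 2359+2263+1890+2070+1655+1717 = 11954 ops/s.
Max-entry greedy (repeatedly take the single best remaining cell) gives 11732 ops/s, worse by 222.
Every other assignment is strictly worse.
Ember's own top instance is Machine M4 (2201 ops/s), but forcing Ember→Machine M4 and reassigning the rest optimally gives only 11937 ops/s — worse by 17.

Ember receives Machine M2.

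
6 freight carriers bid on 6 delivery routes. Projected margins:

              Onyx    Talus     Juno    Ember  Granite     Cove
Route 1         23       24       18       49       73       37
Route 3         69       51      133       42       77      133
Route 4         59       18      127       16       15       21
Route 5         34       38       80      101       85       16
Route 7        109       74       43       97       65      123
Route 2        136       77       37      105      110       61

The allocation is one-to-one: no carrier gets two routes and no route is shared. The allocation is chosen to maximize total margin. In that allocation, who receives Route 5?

Ember receives Route 5.

Optimal: Onyx→Route 2 ($136k), Talus→Route 7 ($74k), Juno→Route 4 ($127k), Ember→Route 5 ($101k), Granite→Route 1 ($73k), Cove→Route 3 ($133k) — total 136+74+127+101+73+133 = $644k.
Max-entry greedy (repeatedly take the single best remaining cell) gives $584k, worse by 60.
Next-best assignment: Onyx→Route 7, Talus→Route 2, Juno→Route 4, Ember→Route 5, Granite→Route 1, Cove→Route 3 = $620k.
Swapping Ember↔Cove (Ember→Route 3 $42k, Cove→Route 5 $16k) loses 176.
Ember's own top route is Route 2 ($105k), but forcing Ember→Route 2 and reassigning the rest optimally gives only $585k — worse by 59.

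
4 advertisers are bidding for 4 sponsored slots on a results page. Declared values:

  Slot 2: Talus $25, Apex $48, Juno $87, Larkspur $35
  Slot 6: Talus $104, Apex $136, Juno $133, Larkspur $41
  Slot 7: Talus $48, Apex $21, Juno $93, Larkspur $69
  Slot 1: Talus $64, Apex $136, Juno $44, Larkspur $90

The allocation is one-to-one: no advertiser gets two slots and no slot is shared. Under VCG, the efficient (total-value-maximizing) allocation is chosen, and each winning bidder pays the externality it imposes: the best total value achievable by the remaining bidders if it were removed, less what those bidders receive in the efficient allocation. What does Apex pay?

Efficient allocation: Talus→Slot 6 ($104), Apex→Slot 1 ($136), Juno→Slot 2 ($87), Larkspur→Slot 7 ($69); total welfare W = $396.
Apex receives Slot 1 at value $136, so the others get W − 136 = $260.
Without Apex: best allocation of the remaining 3 bidders over all 4 slots is Talus→Slot 6 ($104), Juno→Slot 7 ($93), Larkspur→Slot 1 ($90), total $287.
VCG payment = (others' best without Apex) − (others' welfare with Apex) = 287 − 260 = $27.

Apex pays $27.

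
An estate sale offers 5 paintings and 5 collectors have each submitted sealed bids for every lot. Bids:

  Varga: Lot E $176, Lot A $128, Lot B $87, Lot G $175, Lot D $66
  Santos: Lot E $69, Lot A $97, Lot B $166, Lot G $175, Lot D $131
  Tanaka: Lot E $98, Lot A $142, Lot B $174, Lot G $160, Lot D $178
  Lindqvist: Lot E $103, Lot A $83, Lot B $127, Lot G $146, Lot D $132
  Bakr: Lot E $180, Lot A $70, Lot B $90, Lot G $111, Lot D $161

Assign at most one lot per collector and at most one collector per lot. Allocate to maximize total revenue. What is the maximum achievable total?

Maximum total: $798

Treat this as an assignment problem: match each collector to one lot.
Optimal: Varga→Lot A ($128), Santos→Lot B ($166), Tanaka→Lot D ($178), Lindqvist→Lot G ($146), Bakr→Lot E ($180) — total 128+166+178+146+180 = $798.
Column-greedy (each lot in turn goes to its best remaining collector) gives $795, worse by 3.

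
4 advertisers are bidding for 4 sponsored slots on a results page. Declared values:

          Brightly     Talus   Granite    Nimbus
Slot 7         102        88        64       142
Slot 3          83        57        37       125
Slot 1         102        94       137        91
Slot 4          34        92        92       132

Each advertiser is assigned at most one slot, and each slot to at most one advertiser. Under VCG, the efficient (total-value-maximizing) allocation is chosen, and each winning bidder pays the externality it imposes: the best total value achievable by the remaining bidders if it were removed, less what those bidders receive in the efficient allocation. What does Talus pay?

Talus pays $7.

Efficient allocation: Brightly→Slot 7 ($102), Talus→Slot 4 ($92), Granite→Slot 1 ($137), Nimbus→Slot 3 ($125); total welfare W = $456.
Talus receives Slot 4 at value $92, so the others get W − 92 = $364.
Without Talus: best allocation of the remaining 3 bidders over all 4 slots is Brightly→Slot 7 ($102), Granite→Slot 1 ($137), Nimbus→Slot 4 ($132), total $371.
VCG payment = (others' best without Talus) − (others' welfare with Talus) = 371 − 364 = $7.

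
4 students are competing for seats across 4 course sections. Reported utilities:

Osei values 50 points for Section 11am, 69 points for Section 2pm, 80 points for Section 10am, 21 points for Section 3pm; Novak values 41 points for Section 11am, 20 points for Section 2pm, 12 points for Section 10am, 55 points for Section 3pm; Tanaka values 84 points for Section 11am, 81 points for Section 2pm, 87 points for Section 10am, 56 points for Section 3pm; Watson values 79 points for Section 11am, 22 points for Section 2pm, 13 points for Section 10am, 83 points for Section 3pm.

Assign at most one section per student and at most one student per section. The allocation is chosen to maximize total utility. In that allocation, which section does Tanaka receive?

This is a one-to-one assignment (maximum-weight bipartite matching).
Optimal: Osei→Section 10am (80 points), Novak→Section 3pm (55 points), Tanaka→Section 2pm (81 points), Watson→Section 11am (79 points) — total 80+55+81+79 = 295 points.
Max-entry greedy (repeatedly take the single best remaining cell) gives 280 points, worse by 15.
Swapping Osei↔Novak (Osei→Section 3pm 21 points, Novak→Section 10am 12 points) loses 102.
Every other assignment is strictly worse.
Tanaka's own top section is Section 10am (87 points), but forcing Tanaka→Section 10am and reassigning the rest optimally gives only 290 points — worse by 5.

Tanaka receives Section 2pm.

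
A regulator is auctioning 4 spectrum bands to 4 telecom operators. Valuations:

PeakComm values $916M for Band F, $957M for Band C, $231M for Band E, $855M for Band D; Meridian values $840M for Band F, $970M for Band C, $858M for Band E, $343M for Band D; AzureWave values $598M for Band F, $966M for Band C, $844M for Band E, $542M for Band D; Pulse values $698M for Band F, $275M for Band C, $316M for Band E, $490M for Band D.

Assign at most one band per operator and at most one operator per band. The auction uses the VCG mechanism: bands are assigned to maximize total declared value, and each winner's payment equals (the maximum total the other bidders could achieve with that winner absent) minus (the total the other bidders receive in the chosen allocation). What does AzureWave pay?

AzureWave pays $112M.

Efficient allocation: PeakComm→Band D ($855M), Meridian→Band E ($858M), AzureWave→Band C ($966M), Pulse→Band F ($698M); total welfare W = $3377M.
AzureWave receives Band C at value $966M, so the others get W − 966 = $2411M.
Without AzureWave: best allocation of the remaining 3 bidders over all 4 bands is PeakComm→Band D ($855M), Meridian→Band C ($970M), Pulse→Band F ($698M), total $2523M.
VCG payment = (others' best without AzureWave) − (others' welfare with AzureWave) = 2523 − 2411 = $112M.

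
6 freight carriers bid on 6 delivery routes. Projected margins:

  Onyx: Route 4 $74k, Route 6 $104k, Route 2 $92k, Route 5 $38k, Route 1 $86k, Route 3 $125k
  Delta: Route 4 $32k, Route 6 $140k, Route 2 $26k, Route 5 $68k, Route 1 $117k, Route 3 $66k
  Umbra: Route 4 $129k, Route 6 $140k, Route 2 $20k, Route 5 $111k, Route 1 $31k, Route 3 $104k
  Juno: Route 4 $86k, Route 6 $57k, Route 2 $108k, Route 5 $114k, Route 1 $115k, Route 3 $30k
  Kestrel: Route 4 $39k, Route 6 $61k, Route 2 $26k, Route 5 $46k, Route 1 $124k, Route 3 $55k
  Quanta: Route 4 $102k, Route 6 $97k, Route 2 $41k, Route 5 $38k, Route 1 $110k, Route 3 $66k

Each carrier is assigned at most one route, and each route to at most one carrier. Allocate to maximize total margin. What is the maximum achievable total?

Optimal: Onyx→Route 3 ($125k), Delta→Route 6 ($140k), Umbra→Route 5 ($111k), Juno→Route 2 ($108k), Kestrel→Route 1 ($124k), Quanta→Route 4 ($102k) — total 125+140+111+108+124+102 = $710k.
Checked against all permutations: $710k is optimal.

Max total: $710k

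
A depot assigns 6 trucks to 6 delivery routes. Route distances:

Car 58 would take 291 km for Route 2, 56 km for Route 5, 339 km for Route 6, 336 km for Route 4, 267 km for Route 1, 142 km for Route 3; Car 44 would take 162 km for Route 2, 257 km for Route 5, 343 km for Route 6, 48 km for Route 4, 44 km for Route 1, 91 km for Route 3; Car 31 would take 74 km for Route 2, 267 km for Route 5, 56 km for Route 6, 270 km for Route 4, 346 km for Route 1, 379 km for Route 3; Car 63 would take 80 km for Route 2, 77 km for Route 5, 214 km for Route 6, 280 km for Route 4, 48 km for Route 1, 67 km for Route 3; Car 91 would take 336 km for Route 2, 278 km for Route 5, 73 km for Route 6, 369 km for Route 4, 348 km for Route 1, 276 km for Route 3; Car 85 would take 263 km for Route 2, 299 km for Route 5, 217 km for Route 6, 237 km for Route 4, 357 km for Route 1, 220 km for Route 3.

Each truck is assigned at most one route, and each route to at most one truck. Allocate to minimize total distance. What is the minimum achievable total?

Treat this as an assignment problem: match each truck to one route.
Optimal: Car 58→Route 5 (56 km), Car 44→Route 4 (48 km), Car 31→Route 2 (74 km), Car 63→Route 1 (48 km), Car 91→Route 6 (73 km), Car 85→Route 3 (220 km) — total 56+48+74+48+73+220 = 519 km.
Row-greedy (each truck in turn takes its cheapest remaining route) gives 796 km, worse by 277.
Next-best assignment: Car 58→Route 5, Car 44→Route 1, Car 31→Route 2, Car 63→Route 3, Car 91→Route 6, Car 85→Route 4 = 551 km.

Min total: 519 km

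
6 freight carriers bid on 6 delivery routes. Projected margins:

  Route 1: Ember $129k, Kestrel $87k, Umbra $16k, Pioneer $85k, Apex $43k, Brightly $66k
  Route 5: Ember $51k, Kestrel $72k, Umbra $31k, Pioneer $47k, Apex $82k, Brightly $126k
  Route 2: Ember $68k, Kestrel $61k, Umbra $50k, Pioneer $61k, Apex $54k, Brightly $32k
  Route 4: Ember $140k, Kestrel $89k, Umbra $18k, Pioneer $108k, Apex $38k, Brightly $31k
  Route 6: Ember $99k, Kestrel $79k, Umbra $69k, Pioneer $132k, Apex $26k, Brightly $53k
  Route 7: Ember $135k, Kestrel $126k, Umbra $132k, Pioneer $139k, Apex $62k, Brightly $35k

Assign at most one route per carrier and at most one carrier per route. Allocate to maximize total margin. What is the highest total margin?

Max total: $671k

This is a one-to-one assignment (maximum-weight bipartite matching).
Optimal: Ember→Route 4 ($140k), Kestrel→Route 1 ($87k), Umbra→Route 7 ($132k), Pioneer→Route 6 ($132k), Apex→Route 2 ($54k), Brightly→Route 5 ($126k) — total 140+87+132+132+54+126 = $671k.
Swapping Brightly↔Apex (Brightly→Route 2 $32k, Apex→Route 5 $82k) loses 66.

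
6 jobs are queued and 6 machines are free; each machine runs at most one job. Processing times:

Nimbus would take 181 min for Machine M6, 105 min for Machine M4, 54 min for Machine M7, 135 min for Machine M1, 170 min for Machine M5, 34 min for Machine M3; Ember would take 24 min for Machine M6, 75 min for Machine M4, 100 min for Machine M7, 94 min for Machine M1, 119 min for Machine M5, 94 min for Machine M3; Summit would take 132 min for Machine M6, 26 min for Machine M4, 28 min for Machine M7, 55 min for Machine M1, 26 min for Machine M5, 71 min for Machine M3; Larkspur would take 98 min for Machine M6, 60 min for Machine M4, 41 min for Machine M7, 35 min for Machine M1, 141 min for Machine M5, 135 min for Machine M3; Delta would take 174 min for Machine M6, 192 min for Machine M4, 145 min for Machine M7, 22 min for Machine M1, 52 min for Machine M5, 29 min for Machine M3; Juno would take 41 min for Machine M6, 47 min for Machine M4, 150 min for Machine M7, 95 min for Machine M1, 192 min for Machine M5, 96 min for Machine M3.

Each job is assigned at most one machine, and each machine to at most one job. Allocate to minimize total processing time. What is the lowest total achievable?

Minimum total: 194 min

Optimal: Nimbus→Machine M3 (34 min), Ember→Machine M6 (24 min), Summit→Machine M5 (26 min), Larkspur→Machine M7 (41 min), Delta→Machine M1 (22 min), Juno→Machine M4 (47 min) — total 34+24+26+41+22+47 = 194 min.
Column-greedy (each machine in turn goes to its cheapest remaining job) gives 379 min, worse by 185.
Next-best assignment: Nimbus→Machine M7, Ember→Machine M6, Summit→Machine M5, Larkspur→Machine M1, Delta→Machine M3, Juno→Machine M4 = 215 min.
Swapping Nimbus↔Summit (Nimbus→Machine M5 170 min, Summit→Machine M3 71 min) adds 181.
No other one-to-one assignment undercuts 194 min.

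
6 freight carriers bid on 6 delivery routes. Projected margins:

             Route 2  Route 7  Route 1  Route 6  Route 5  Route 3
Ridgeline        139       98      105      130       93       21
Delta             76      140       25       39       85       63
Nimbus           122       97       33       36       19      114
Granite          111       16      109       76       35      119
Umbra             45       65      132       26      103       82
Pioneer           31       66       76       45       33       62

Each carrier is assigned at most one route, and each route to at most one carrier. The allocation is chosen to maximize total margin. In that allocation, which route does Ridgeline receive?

Ridgeline receives Route 6.

This is a one-to-one assignment (maximum-weight bipartite matching).
Optimal: Ridgeline→Route 6 ($130k), Delta→Route 7 ($140k), Nimbus→Route 2 ($122k), Granite→Route 3 ($119k), Umbra→Route 5 ($103k), Pioneer→Route 1 ($76k) — total 130+140+122+119+103+76 = $690k.
Row-greedy (each carrier in turn takes its best remaining route) gives $650k, worse by 40.
Next-best assignment: Ridgeline→Route 6, Delta→Route 7, Nimbus→Route 2, Granite→Route 3, Umbra→Route 1, Pioneer→Route 5 = $676k.
Swapping Ridgeline↔Umbra (Ridgeline→Route 5 $93k, Umbra→Route 6 $26k) loses 114.
Ridgeline's own top route is Route 2 ($139k), but forcing Ridgeline→Route 2 and reassigning the rest optimally gives only $650k — worse by 40.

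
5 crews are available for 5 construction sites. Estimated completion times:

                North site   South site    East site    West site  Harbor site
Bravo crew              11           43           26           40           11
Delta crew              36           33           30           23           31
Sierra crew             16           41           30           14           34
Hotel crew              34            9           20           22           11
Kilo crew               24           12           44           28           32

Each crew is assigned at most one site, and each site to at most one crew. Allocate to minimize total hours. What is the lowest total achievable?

Minimum total: 78 hours

This is the linear assignment problem.
Optimal: Bravo crew→North site (11 hours), Delta crew→East site (30 hours), Sierra crew→West site (14 hours), Hotel crew→Harbor site (11 hours), Kilo crew→South site (12 hours) — total 11+30+14+11+12 = 78 hours.
Min-entry greedy (repeatedly take the single cheapest remaining cell) gives 96 hours, worse by 18.
Next-best assignment: Bravo crew→Harbor site, Delta crew→West site, Sierra crew→North site, Hotel crew→East site, Kilo crew→South site = 82 hours.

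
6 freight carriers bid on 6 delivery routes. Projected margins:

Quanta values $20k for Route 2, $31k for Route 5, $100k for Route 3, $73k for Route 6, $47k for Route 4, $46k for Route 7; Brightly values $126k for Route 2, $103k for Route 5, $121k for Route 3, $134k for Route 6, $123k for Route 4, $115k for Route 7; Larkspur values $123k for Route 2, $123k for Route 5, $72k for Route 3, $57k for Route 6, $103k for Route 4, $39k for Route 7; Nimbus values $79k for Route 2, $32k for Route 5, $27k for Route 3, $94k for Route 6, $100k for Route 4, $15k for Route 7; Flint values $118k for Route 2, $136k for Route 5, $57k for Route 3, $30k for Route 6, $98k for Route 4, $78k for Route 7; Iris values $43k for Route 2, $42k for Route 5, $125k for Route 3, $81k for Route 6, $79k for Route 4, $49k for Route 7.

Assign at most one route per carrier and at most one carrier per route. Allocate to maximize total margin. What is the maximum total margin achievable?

This is the linear assignment problem.
Optimal: Quanta→Route 6 ($73k), Brightly→Route 7 ($115k), Larkspur→Route 2 ($123k), Nimbus→Route 4 ($100k), Flint→Route 5 ($136k), Iris→Route 3 ($125k) — total 73+115+123+100+136+125 = $672k.
Max-entry greedy (repeatedly take the single best remaining cell) gives $664k, worse by 8.
Next-best assignment: Quanta→Route 7, Brightly→Route 6, Larkspur→Route 2, Nimbus→Route 4, Flint→Route 5, Iris→Route 3 = $664k.
Swapping Flint↔Brightly (Flint→Route 7 $78k, Brightly→Route 5 $103k) loses 70.

Maximum total: $672k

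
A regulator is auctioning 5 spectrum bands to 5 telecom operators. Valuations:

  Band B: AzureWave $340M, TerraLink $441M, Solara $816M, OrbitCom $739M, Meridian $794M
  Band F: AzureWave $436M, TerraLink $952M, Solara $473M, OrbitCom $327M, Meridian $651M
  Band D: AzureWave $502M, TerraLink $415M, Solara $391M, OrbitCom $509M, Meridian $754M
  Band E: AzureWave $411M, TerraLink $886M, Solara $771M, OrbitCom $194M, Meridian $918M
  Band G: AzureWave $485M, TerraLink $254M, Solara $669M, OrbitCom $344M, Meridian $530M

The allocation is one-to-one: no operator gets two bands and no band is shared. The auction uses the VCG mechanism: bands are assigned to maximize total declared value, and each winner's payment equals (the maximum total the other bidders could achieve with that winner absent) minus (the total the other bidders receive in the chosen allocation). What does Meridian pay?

Meridian pays $102M.

Efficient allocation: AzureWave→Band D ($502M), TerraLink→Band F ($952M), Solara→Band G ($669M), OrbitCom→Band B ($739M), Meridian→Band E ($918M); total welfare W = $3780M.
Meridian receives Band E at value $918M, so the others get W − 918 = $2862M.
Without Meridian: best allocation of the remaining 4 bidders over all 5 bands is AzureWave→Band D ($502M), TerraLink→Band F ($952M), Solara→Band E ($771M), OrbitCom→Band B ($739M), total $2964M.
VCG payment = (others' best without Meridian) − (others' welfare with Meridian) = 2964 − 2862 = $102M.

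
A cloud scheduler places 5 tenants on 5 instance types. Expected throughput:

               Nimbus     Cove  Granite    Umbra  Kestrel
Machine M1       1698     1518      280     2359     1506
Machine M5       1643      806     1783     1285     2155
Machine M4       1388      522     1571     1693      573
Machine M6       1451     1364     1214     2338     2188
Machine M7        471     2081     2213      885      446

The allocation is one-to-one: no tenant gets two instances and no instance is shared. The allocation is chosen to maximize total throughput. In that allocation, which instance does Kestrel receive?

Optimal: Nimbus→Machine M1 (1698 ops/s), Cove→Machine M7 (2081 ops/s), Granite→Machine M4 (1571 ops/s), Umbra→Machine M6 (2338 ops/s), Kestrel→Machine M5 (2155 ops/s) — total 1698+2081+1571+2338+2155 = 9843 ops/s.
Row-greedy (each tenant in turn takes its best remaining instance) gives 8473 ops/s, worse by 1370.
Next-best assignment: Nimbus→Machine M5, Cove→Machine M7, Granite→Machine M4, Umbra→Machine M1, Kestrel→Machine M6 = 9842 ops/s.
Kestrel's own top instance is Machine M6 (2188 ops/s), but forcing Kestrel→Machine M6 and reassigning the rest optimally gives only 9842 ops/s — worse by 1.

Kestrel receives Machine M5.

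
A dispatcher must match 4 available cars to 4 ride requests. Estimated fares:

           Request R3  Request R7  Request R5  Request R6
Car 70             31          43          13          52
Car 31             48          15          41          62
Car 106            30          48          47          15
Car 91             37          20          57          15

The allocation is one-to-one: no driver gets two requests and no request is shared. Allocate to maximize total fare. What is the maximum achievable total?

Optimal: Car 70→Request R6 ($52), Car 31→Request R3 ($48), Car 106→Request R7 ($48), Car 91→Request R5 ($57) — total 52+48+48+57 = $205.
Max-entry greedy (repeatedly take the single best remaining cell) gives $198, worse by 7.
Swapping Car 70↔Car 31 (Car 70→Request R3 $31, Car 31→Request R6 $62) loses 7.
Every other assignment is strictly worse.

Maximum total: $205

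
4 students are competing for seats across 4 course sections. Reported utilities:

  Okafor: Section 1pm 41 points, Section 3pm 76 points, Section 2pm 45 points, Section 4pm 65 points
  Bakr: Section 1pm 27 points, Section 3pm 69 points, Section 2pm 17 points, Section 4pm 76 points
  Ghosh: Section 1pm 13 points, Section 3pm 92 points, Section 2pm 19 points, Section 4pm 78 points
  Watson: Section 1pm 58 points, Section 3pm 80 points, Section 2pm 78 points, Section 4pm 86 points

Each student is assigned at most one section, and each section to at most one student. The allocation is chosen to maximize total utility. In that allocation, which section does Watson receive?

Watson receives Section 2pm.

This is the linear assignment problem.
Optimal: Okafor→Section 1pm (41 points), Bakr→Section 4pm (76 points), Ghosh→Section 3pm (92 points), Watson→Section 2pm (78 points) — total 41+76+92+78 = 287 points.
Max-entry greedy (repeatedly take the single best remaining cell) gives 250 points, worse by 37.
Next-best assignment: Okafor→Section 2pm, Bakr→Section 4pm, Ghosh→Section 3pm, Watson→Section 1pm = 271 points.
Watson's own top section is Section 4pm (86 points), but forcing Watson→Section 4pm and reassigning the rest optimally gives only 250 points — worse by 37.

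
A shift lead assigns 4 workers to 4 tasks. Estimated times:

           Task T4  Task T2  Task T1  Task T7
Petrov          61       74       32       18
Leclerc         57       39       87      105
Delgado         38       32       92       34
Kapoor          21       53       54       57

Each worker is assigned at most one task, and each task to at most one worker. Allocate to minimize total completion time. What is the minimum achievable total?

Minimum total: 126 min

Treat this as an assignment problem: match each worker to one task.
Optimal: Petrov→Task T1 (32 min), Leclerc→Task T2 (39 min), Delgado→Task T7 (34 min), Kapoor→Task T4 (21 min) — total 32+39+34+21 = 126 min.
Swapping Kapoor↔Petrov (Kapoor→Task T1 54 min, Petrov→Task T4 61 min) adds 62.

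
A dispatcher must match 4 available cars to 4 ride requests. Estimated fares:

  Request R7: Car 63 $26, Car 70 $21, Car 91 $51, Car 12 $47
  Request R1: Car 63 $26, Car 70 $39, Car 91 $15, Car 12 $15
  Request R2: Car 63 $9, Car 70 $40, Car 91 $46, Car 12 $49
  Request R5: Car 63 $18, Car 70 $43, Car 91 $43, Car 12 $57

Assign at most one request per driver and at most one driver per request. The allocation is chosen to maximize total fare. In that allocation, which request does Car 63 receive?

Car 63 receives Request R1.

Optimal: Car 63→Request R1 ($26), Car 70→Request R2 ($40), Car 91→Request R7 ($51), Car 12→Request R5 ($57) — total 26+40+51+57 = $174.
Car 63's own top request is Request R7 ($26), but forcing Car 63→Request R7 and reassigning the rest optimally gives only $168 — worse by 6.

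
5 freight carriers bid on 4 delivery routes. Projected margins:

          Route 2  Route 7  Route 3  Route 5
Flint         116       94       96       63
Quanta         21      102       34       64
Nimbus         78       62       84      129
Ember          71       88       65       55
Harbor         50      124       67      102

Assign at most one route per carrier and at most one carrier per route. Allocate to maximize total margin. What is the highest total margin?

Optimal: Flint→Route 2 ($116k), Harbor→Route 7 ($124k), Ember→Route 3 ($65k), Nimbus→Route 5 ($129k) — total 116+124+65+129 = $434k.
Column-greedy (each route in turn goes to its best remaining carrier) gives $388k, worse by 46.
Next-best assignment: Ember→Route 2, Harbor→Route 7, Flint→Route 3, Nimbus→Route 5 = $420k.

Maximum total: $434k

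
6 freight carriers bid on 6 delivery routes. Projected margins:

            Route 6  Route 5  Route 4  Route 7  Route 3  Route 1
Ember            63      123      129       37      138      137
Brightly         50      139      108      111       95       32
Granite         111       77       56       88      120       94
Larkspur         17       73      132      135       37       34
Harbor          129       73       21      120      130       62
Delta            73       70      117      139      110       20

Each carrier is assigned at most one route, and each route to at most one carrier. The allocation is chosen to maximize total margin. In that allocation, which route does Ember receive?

Ember receives Route 1.

This is the linear assignment problem.
Optimal: Ember→Route 1 ($137k), Brightly→Route 5 ($139k), Granite→Route 3 ($120k), Larkspur→Route 4 ($132k), Harbor→Route 6 ($129k), Delta→Route 7 ($139k) — total 137+139+120+132+129+139 = $796k.
Row-greedy (each carrier in turn takes its best remaining route) gives $702k, worse by 94.
Ember's own top route is Route 3 ($138k), but forcing Ember→Route 3 and reassigning the rest optimally gives only $771k — worse by 25.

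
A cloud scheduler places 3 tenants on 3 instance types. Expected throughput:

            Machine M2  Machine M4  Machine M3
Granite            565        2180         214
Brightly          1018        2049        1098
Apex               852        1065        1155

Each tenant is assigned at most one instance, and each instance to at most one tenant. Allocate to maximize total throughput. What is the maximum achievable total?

Maximum total: 4353 ops/s

Optimal: Granite→Machine M4 (2180 ops/s), Brightly→Machine M2 (1018 ops/s), Apex→Machine M3 (1155 ops/s) — total 2180+1018+1155 = 4353 ops/s.
Row-greedy (each tenant in turn takes its best remaining instance) gives 4130 ops/s, worse by 223.
No other one-to-one assignment exceeds 4353 ops/s.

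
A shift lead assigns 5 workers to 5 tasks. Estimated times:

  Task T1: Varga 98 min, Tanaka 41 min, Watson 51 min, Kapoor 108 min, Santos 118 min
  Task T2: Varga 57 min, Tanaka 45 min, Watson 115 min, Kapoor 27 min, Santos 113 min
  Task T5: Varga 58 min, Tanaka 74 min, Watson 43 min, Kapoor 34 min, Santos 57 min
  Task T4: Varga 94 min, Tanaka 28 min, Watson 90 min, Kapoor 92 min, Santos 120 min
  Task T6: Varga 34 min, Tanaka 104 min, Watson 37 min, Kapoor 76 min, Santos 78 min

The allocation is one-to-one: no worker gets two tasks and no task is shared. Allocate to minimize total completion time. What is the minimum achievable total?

Optimal: Varga→Task T6 (34 min), Tanaka→Task T4 (28 min), Watson→Task T1 (51 min), Kapoor→Task T2 (27 min), Santos→Task T5 (57 min) — total 34+28+51+27+57 = 197 min.
Column-greedy (each task in turn goes to its cheapest remaining worker) gives 283 min, worse by 86.

Min total: 197 min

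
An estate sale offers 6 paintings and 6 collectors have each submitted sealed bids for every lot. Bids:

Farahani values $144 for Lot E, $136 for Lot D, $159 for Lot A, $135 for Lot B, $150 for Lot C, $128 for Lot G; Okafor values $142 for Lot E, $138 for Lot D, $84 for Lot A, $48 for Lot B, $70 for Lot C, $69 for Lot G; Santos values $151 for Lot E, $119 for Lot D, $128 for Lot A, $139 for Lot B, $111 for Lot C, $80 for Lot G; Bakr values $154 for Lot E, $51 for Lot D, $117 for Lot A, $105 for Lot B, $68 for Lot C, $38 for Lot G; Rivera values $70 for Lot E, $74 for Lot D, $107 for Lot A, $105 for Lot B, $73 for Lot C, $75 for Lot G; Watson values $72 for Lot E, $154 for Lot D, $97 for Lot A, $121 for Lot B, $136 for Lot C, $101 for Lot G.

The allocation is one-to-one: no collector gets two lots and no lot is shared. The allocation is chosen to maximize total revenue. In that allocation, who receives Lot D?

Okafor receives Lot D.

Optimal: Farahani→Lot G ($128), Okafor→Lot D ($138), Santos→Lot B ($139), Bakr→Lot E ($154), Rivera→Lot A ($107), Watson→Lot C ($136) — total 128+138+139+154+107+136 = $802.
Row-greedy (each collector in turn takes its best remaining lot) gives $737, worse by 65.
Next-best assignment: Farahani→Lot A, Okafor→Lot D, Santos→Lot B, Bakr→Lot E, Rivera→Lot G, Watson→Lot C = $801.
No other one-to-one assignment exceeds $802.
Okafor's own top lot is Lot E ($142), but forcing Okafor→Lot E and reassigning the rest optimally gives only $777 — worse by 25.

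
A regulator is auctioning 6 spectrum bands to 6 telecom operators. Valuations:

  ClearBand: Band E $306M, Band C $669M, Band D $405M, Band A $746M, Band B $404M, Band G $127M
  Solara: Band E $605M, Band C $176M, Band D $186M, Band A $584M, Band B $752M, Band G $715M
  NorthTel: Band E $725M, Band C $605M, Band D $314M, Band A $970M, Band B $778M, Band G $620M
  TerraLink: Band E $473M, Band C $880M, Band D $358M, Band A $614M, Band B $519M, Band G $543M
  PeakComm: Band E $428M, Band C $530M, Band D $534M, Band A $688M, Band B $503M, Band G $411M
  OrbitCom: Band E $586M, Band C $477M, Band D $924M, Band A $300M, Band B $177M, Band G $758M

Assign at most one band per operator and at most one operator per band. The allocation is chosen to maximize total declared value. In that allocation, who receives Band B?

PeakComm receives Band B.

Optimal: ClearBand→Band A ($746M), Solara→Band G ($715M), NorthTel→Band E ($725M), TerraLink→Band C ($880M), PeakComm→Band B ($503M), OrbitCom→Band D ($924M) — total 746+715+725+880+503+924 = $4493M.
Max-entry greedy (repeatedly take the single best remaining cell) gives $4081M, worse by 412.
Every other assignment is strictly worse.
PeakComm's own top band is Band A ($688M), but forcing PeakComm→Band A and reassigning the rest optimally gives only $4336M — worse by 157.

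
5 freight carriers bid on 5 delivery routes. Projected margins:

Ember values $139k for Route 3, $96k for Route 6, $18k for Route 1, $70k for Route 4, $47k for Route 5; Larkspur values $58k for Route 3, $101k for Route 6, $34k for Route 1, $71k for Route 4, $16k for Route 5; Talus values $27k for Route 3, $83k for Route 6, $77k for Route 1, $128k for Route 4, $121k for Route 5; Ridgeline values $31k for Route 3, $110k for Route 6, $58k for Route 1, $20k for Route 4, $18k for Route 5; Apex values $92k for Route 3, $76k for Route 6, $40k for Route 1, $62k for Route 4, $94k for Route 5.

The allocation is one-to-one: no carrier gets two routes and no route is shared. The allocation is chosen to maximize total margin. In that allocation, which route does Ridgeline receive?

Optimal: Ember→Route 3 ($139k), Larkspur→Route 6 ($101k), Talus→Route 4 ($128k), Ridgeline→Route 1 ($58k), Apex→Route 5 ($94k) — total 139+101+128+58+94 = $520k.
Max-entry greedy (repeatedly take the single best remaining cell) gives $505k, worse by 15.
Ridgeline's own top route is Route 6 ($110k), but forcing Ridgeline→Route 6 and reassigning the rest optimally gives only $505k — worse by 15.

Ridgeline receives Route 1.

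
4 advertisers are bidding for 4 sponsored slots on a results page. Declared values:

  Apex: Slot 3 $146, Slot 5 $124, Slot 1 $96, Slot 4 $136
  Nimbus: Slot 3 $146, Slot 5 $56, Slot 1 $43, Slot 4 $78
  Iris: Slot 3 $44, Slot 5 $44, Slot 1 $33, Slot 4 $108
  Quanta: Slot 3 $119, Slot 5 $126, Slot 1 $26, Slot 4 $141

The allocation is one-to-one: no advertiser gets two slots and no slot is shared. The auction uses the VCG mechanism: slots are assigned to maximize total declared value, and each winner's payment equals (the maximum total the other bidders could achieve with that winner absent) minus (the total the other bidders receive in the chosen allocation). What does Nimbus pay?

Nimbus pays $50.

Efficient allocation: Apex→Slot 1 ($96), Nimbus→Slot 3 ($146), Iris→Slot 4 ($108), Quanta→Slot 5 ($126); total welfare W = $476.
Nimbus receives Slot 3 at value $146, so the others get W − 146 = $330.
Without Nimbus: best allocation of the remaining 3 bidders over all 4 slots is Apex→Slot 3 ($146), Iris→Slot 4 ($108), Quanta→Slot 5 ($126), total $380.
VCG payment = (others' best without Nimbus) − (others' welfare with Nimbus) = 380 − 330 = $50.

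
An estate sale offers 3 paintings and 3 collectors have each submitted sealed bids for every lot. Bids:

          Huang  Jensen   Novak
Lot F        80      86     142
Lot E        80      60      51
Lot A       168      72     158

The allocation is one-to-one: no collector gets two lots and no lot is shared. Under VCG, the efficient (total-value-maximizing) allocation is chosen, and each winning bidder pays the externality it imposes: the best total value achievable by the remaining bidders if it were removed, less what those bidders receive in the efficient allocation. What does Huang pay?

Efficient allocation: Huang→Lot A ($168), Jensen→Lot E ($60), Novak→Lot F ($142); total welfare W = $370.
Huang receives Lot A at value $168, so the others get W − 168 = $202.
Without Huang: best allocation of the remaining 2 bidders over all 3 lots is Jensen→Lot F ($86), Novak→Lot A ($158), total $244.
VCG payment = (others' best without Huang) − (others' welfare with Huang) = 244 − 202 = $42.

Huang pays $42.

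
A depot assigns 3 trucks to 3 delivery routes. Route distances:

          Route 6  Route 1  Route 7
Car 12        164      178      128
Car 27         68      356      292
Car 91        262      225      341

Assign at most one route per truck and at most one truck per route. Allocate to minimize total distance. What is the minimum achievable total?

Min total: 421 km

Optimal: Car 12→Route 7 (128 km), Car 27→Route 6 (68 km), Car 91→Route 1 (225 km) — total 128+68+225 = 421 km.
Column-greedy (each route in turn goes to its cheapest remaining truck) gives 587 km, worse by 166.
Swapping Car 27↔Car 91 (Car 27→Route 1 356 km, Car 91→Route 6 262 km) adds 325.
Every other assignment is strictly worse.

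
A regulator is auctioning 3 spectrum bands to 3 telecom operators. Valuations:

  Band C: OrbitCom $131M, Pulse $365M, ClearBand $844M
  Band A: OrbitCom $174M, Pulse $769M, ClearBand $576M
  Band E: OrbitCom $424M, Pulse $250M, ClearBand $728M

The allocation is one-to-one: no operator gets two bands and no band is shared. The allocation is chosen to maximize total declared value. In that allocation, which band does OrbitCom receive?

OrbitCom receives Band E.

Optimal: OrbitCom→Band E ($424M), Pulse→Band A ($769M), ClearBand→Band C ($844M) — total 424+769+844 = $2037M.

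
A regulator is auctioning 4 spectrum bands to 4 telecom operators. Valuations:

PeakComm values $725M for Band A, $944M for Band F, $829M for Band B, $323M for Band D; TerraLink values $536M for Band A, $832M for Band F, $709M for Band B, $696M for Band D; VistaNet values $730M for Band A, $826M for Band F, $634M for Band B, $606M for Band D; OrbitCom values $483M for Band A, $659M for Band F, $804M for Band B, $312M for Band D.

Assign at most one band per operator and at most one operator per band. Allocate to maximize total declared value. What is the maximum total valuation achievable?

Optimal: PeakComm→Band F ($944M), TerraLink→Band D ($696M), VistaNet→Band A ($730M), OrbitCom→Band B ($804M) — total 944+696+730+804 = $3174M.
Row-greedy (each operator in turn takes its best remaining band) gives $2695M, worse by 479.
Swapping TerraLink↔VistaNet (TerraLink→Band A $536M, VistaNet→Band D $606M) loses 284.
Every other assignment is strictly worse.

Maximum total: $3174M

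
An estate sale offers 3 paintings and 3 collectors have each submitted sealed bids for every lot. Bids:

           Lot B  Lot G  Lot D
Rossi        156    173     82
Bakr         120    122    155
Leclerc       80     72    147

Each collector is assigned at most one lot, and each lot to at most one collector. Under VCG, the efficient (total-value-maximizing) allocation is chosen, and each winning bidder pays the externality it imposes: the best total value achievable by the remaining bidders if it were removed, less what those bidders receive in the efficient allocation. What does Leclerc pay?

Efficient allocation: Rossi→Lot G ($173), Bakr→Lot B ($120), Leclerc→Lot D ($147); total welfare W = $440.
Leclerc receives Lot D at value $147, so the others get W − 147 = $293.
Without Leclerc: best allocation of the remaining 2 bidders over all 3 lots is Rossi→Lot G ($173), Bakr→Lot D ($155), total $328.
VCG payment = (others' best without Leclerc) − (others' welfare with Leclerc) = 328 − 293 = $35.

Leclerc pays $35.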